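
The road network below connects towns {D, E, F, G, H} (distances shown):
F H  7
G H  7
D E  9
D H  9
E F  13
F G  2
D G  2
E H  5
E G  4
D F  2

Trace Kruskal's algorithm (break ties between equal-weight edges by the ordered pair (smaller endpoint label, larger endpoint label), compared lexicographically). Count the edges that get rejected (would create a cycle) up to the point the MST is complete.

Kruskal: consider edges lightest-first.
D F (2): add — endpoints in different components.
D G (2): add — endpoints in different components.
F G (2): skip — F and G already connected.
E G (4): add — endpoints in different components.
E H (5): add — endpoints in different components.
Edges rejected before the tree was complete: 1.

1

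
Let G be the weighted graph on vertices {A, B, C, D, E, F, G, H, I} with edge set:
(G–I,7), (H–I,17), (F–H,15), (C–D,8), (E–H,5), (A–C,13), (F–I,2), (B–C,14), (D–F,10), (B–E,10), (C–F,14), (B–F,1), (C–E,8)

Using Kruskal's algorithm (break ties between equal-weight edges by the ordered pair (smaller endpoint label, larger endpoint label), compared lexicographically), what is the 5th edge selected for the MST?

Kruskal: consider edges lightest-first.
B–F (1): add — endpoints in different components.
F–I (2): add — endpoints in different components.
E–H (5): add — endpoints in different components.
G–I (7): add — endpoints in different components.
C–D (8): add — endpoints in different components.
C–E (8): add — endpoints in different components.
B–E (10): add — endpoints in different components.
D–F (10): skip — D and F already connected.
A–C (13): add — endpoints in different components.
The 5th edge added is C–D.

C-D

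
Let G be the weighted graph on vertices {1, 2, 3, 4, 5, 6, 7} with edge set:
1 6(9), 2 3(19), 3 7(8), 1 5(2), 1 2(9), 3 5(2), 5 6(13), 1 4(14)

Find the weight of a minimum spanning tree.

44

Kruskal's algorithm — process edges by increasing weight (ties by edge label):
1 5 (2): add. Components now {1,5} {2} {3} {4} {6} {7}
3 5 (2): add. Components now {1,3,5} {2} {4} {6} {7}
3 7 (8): add. Components now {1,3,5,7} {2} {4} {6}
1 2 (9): add. Components now {1,2,3,5,7} {4} {6}
1 6 (9): add. Components now {1,2,3,5,6,7} {4}
5 6 (13): skip — 5 and 6 already connected.
1 4 (14): add. Components now {1,2,3,4,5,6,7}
MST edges: 1 5, 3 5, 3 7, 1 2, 1 6, 1 4; total weight 2+2+8+9+9+14 = 44.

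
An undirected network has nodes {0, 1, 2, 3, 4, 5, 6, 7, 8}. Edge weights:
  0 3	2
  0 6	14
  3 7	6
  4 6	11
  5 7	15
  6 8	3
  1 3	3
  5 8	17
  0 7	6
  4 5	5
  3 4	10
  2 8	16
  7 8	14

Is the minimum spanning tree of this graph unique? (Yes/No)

No

Kruskal: consider edges lightest-first.
0 3 (2): add — endpoints in different components.
1 3 (3): add — endpoints in different components.
6 8 (3): add — endpoints in different components.
4 5 (5): add — endpoints in different components.
0 7 (6): add — endpoints in different components.
3 7 (6): skip — 3 and 7 already connected.
3 4 (10): add — endpoints in different components.
4 6 (11): add — endpoints in different components.
0 6 (14): skip — 0 and 6 already connected.
7 8 (14): skip — 7 and 8 already connected.
5 7 (15): skip — 5 and 7 already connected.
2 8 (16): add — endpoints in different components.
Non-tree edge 3 7 has weight 6, equal to the heaviest edge on its tree cycle — swapping gives another MST of the same weight. Not unique.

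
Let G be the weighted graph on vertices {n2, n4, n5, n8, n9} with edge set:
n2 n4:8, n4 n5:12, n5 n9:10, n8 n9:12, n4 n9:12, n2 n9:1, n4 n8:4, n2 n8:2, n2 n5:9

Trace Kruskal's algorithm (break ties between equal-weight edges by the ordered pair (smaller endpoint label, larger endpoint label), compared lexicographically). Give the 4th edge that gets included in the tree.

Kruskal: consider edges lightest-first.
n2 n9 (1): add. Components now {n5} {n4} {n2,n9} {n8}
n2 n8 (2): add. Components now {n5} {n4} {n2,n8,n9}
n4 n8 (4): add. Components now {n5} {n2,n4,n8,n9}
n2 n4 (8): skip — n4 and n2 already connected.
n2 n5 (9): add. Components now {n2,n4,n5,n8,n9}
The 4th edge added is n2 n5.

n2-n5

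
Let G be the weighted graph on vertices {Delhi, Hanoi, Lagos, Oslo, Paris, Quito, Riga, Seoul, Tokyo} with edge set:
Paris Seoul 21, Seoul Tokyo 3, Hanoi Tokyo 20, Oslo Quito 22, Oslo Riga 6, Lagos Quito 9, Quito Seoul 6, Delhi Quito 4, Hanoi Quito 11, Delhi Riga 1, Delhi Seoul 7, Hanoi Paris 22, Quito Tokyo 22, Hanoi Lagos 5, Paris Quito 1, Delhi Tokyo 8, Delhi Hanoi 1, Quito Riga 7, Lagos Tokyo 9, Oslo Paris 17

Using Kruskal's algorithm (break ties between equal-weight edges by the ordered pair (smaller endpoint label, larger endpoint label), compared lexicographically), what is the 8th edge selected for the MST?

Quito-Seoul

Sort edges by weight, then run Kruskal:
Delhi Hanoi (1): add — endpoints in different components.
Delhi Riga (1): add — endpoints in different components.
Paris Quito (1): add — endpoints in different components.
Seoul Tokyo (3): add — endpoints in different components.
Delhi Quito (4): add — endpoints in different components.
Hanoi Lagos (5): add — endpoints in different components.
Oslo Riga (6): add — endpoints in different components.
Quito Seoul (6): add — endpoints in different components.
The 8th edge added is Quito Seoul.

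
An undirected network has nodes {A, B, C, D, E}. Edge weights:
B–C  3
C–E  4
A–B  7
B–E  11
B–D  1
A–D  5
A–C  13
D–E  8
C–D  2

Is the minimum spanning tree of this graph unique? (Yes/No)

Kruskal: consider edges lightest-first.
B–D (1): add — endpoints in different components.
C–D (2): add — endpoints in different components.
B–C (3): skip — B and C already connected.
C–E (4): add — endpoints in different components.
A–D (5): add — endpoints in different components.
Every non-tree edge has weight strictly greater than the heaviest edge on the tree path between its endpoints, so the MST is unique.

Yes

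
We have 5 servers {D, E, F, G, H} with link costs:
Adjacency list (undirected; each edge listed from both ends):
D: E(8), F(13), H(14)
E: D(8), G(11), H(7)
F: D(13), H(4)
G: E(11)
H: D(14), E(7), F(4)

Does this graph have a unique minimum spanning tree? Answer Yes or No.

Yes

Sort edges by weight, then run Kruskal:
F-H (4): add. Components now {D} {E} {F,H} {G}
E-H (7): add. Components now {D} {E,F,H} {G}
D-E (8): add. Components now {D,E,F,H} {G}
E-G (11): add. Components now {D,E,F,G,H}
Every non-tree edge has weight strictly greater than the heaviest edge on the tree path between its endpoints, so the MST is unique.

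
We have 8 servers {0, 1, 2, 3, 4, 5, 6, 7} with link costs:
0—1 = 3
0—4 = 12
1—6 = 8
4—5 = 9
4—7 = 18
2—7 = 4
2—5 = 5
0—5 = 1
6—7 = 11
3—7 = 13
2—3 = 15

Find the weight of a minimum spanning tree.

Prim's algorithm from 5:
Step 1: frontier [0—5 1, 2—5 5, 4—5 9] → take 0—5 (1); add 0.
Step 2: frontier [0—1 3, 0—4 12, 2—5 5, 4—5 9] → take 0—1 (3); add 1.
Step 3: frontier [0—4 12, 1—6 8, 2—5 5, 4—5 9] → take 2—5 (5); add 2.
Step 4: frontier [0—4 12, 1—6 8, 2—7 4, 2—3 15, 4—5 9] → take 2—7 (4); add 7.
Step 5: frontier [0—4 12, 1—6 8, 2—3 15, 4—5 9, 6—7 11, 3—7 13, 4—7 18] → take 1—6 (8); add 6.
Step 6: frontier [0—4 12, 2—3 15, 4—5 9, 3—7 13, 4—7 18] → take 4—5 (9); add 4.
Step 7: frontier [2—3 15, 3—7 13] → take 3—7 (13); add 3.
MST edges: 0—5, 0—1, 2—5, 2—7, 1—6, 4—5, 3—7; total weight 1+3+5+4+8+9+13 = 43.

43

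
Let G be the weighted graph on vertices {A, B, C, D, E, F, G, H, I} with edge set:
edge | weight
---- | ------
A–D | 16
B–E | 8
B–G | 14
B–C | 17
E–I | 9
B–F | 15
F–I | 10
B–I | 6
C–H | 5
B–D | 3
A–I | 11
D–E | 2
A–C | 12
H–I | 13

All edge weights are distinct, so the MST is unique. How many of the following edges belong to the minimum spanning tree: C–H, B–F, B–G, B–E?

2

Kruskal: consider edges lightest-first.
D–E (2): add — endpoints in different components.
B–D (3): add — endpoints in different components.
C–H (5): add — endpoints in different components.
B–I (6): add — endpoints in different components.
B–E (8): skip — B and E already connected.
E–I (9): skip — E and I already connected.
F–I (10): add — endpoints in different components.
A–I (11): add — endpoints in different components.
A–C (12): add — endpoints in different components.
H–I (13): skip — H and I already connected.
B–G (14): add — endpoints in different components.
MST edge set: {D–E, B–D, C–H, B–I, F–I, A–I, A–C, B–G}.
Of the listed edges, {C–H, B–G} are in the MST → 2.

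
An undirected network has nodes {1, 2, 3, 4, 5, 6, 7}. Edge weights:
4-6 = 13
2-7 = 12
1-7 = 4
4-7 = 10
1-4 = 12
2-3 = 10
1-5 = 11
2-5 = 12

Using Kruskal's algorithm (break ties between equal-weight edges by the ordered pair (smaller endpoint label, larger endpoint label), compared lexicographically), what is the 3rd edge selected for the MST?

Kruskal's algorithm — process edges by increasing weight (ties by edge label):
1-7 (4): add — endpoints in different components.
2-3 (10): add — endpoints in different components.
4-7 (10): add — endpoints in different components.
1-5 (11): add — endpoints in different components.
1-4 (12): skip — 1 and 4 already connected.
2-5 (12): add — endpoints in different components.
2-7 (12): skip — 2 and 7 already connected.
4-6 (13): add — endpoints in different components.
The 3rd edge added is 4-7.

4-7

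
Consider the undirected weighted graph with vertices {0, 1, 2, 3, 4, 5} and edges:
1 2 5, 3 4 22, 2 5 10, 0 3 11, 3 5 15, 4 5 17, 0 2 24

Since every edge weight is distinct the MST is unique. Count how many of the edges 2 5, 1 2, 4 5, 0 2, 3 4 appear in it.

3

Kruskal: consider edges lightest-first.
1 2 (5): add — endpoints in different components.
2 5 (10): add — endpoints in different components.
0 3 (11): add — endpoints in different components.
3 5 (15): add — endpoints in different components.
4 5 (17): add — endpoints in different components.
MST edge set: {1 2, 2 5, 0 3, 3 5, 4 5}.
Of the listed edges, {2 5, 1 2, 4 5} are in the MST → 3.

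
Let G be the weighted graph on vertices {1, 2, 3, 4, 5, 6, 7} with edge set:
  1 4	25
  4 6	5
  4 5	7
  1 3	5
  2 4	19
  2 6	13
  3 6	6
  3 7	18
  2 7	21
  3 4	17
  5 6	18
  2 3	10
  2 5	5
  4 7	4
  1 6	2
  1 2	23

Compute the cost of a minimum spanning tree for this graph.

Sort edges by weight, then run Kruskal:
1 6 (2): add. Components now {1,6} {2} {3} {4} {5} {7}
4 7 (4): add. Components now {1,6} {2} {3} {4,7} {5}
1 3 (5): add. Components now {1,3,6} {2} {4,7} {5}
2 5 (5): add. Components now {1,3,6} {2,5} {4,7}
4 6 (5): add. Components now {1,3,4,6,7} {2,5}
3 6 (6): skip — 3 and 6 already connected.
4 5 (7): add. Components now {1,2,3,4,5,6,7}
MST edges: 1 6, 4 7, 1 3, 2 5, 4 6, 4 5; total weight 2+4+5+5+5+7 = 28.

28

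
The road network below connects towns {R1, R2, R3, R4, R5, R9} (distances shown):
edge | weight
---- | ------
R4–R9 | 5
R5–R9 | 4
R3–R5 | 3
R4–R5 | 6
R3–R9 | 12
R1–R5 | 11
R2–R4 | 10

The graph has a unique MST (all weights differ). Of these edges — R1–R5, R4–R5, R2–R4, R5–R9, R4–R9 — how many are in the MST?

4

Kruskal's algorithm — process edges by increasing weight (ties by edge label):
R3–R5 (3): add — endpoints in different components.
R5–R9 (4): add — endpoints in different components.
R4–R9 (5): add — endpoints in different components.
R4–R5 (6): skip — R5 and R4 already connected.
R2–R4 (10): add — endpoints in different components.
R1–R5 (11): add — endpoints in different components.
MST edge set: {R3–R5, R5–R9, R4–R9, R2–R4, R1–R5}.
Of the listed edges, {R1–R5, R2–R4, R5–R9, R4–R9} are in the MST → 4.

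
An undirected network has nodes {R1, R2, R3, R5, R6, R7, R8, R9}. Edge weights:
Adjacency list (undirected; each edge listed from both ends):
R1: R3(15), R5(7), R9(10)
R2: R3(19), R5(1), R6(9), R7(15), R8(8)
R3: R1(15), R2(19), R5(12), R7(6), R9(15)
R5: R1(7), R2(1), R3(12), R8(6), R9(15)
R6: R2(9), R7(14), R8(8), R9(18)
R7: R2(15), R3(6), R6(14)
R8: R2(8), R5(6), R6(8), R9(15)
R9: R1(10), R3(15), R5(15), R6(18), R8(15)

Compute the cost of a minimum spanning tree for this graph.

50

Grow the tree from R7 using Prim:
Step 1: cheapest edge leaving the tree is R3-R7 (6); add R3.
Step 2: cheapest edge leaving the tree is R3-R5 (12); add R5.
Step 3: cheapest edge leaving the tree is R2-R5 (1); add R2.
Step 4: cheapest edge leaving the tree is R5-R8 (6); add R8.
Step 5: cheapest edge leaving the tree is R1-R5 (7); add R1.
Step 6: cheapest edge leaving the tree is R6-R8 (8); add R6.
Step 7: cheapest edge leaving the tree is R1-R9 (10); add R9.
MST edges: R3-R7, R3-R5, R2-R5, R5-R8, R1-R5, R6-R8, R1-R9; total weight 6+12+1+6+7+8+10 = 50.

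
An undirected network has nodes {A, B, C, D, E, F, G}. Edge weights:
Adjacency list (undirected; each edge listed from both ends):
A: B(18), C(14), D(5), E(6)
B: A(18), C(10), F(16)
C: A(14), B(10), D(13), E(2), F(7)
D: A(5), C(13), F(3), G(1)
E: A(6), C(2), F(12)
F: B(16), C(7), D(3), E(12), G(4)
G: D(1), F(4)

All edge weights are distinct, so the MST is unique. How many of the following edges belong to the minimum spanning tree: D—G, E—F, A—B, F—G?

Sort edges by weight, then run Kruskal:
D—G (1): add. Components now {A} {B} {C} {D,G} {E} {F}
C—E (2): add. Components now {A} {B} {C,E} {D,G} {F}
D—F (3): add. Components now {A} {B} {C,E} {D,F,G}
F—G (4): skip — F and G already connected.
A—D (5): add. Components now {A,D,F,G} {B} {C,E}
A—E (6): add. Components now {A,C,D,E,F,G} {B}
C—F (7): skip — C and F already connected.
B—C (10): add. Components now {A,B,C,D,E,F,G}
MST edge set: {D—G, C—E, D—F, A—D, A—E, B—C}.
Of the listed edges, {D—G} are in the MST → 1.

1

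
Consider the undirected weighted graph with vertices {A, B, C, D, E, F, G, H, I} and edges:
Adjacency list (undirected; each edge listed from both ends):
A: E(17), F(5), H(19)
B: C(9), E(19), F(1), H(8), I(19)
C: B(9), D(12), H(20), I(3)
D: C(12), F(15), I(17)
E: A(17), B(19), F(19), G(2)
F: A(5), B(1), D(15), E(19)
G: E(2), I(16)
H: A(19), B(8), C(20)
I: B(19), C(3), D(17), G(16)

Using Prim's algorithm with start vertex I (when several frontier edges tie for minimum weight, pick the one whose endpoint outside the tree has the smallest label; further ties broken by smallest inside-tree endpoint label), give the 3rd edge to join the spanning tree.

B-F

Prim, starting at I.
Step 1: cheapest edge leaving the tree is C-I (3); add C.
Step 2: cheapest edge leaving the tree is B-C (9); add B.
Step 3: cheapest edge leaving the tree is B-F (1); add F.
Step 4: cheapest edge leaving the tree is A-F (5); add A.
Step 5: cheapest edge leaving the tree is B-H (8); add H.
Step 6: cheapest edge leaving the tree is C-D (12); add D.
Step 7: cheapest edge leaving the tree is G-I (16); add G.
Step 8: cheapest edge leaving the tree is E-G (2); add E.
The 3rd edge added is B-F.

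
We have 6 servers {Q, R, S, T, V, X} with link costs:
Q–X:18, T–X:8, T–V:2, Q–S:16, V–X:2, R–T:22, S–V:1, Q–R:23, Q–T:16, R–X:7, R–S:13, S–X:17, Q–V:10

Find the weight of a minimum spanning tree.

22

Prim, starting at S.
Step 1: frontier [S–V 1, R–S 13, Q–S 16, S–X 17] → take S–V (1); add V.
Step 2: frontier [R–S 13, Q–S 16, S–X 17, T–V 2, V–X 2, Q–V 10] → take T–V (2); add T.
Step 3: frontier [R–S 13, Q–S 16, S–X 17, T–X 8, Q–T 16, R–T 22, V–X 2, Q–V 10] → take V–X (2); add X.
Step 4: frontier [R–S 13, Q–S 16, Q–T 16, R–T 22, Q–V 10, R–X 7, Q–X 18] → take R–X (7); add R.
Step 5: frontier [Q–R 23, Q–S 16, Q–T 16, Q–V 10, Q–X 18] → take Q–V (10); add Q.
MST edges: S–V, T–V, V–X, R–X, Q–V; total weight 1+2+2+7+10 = 22.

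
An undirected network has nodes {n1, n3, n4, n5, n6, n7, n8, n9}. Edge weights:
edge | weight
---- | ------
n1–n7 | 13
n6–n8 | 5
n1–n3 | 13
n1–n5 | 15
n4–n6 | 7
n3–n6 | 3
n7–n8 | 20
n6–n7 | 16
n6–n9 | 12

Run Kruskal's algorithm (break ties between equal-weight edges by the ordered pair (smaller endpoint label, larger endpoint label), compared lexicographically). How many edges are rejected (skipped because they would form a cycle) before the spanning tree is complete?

Kruskal's algorithm — process edges by increasing weight (ties by edge label):
n3–n6 (3): add — endpoints in different components.
n6–n8 (5): add — endpoints in different components.
n4–n6 (7): add — endpoints in different components.
n6–n9 (12): add — endpoints in different components.
n1–n3 (13): add — endpoints in different components.
n1–n7 (13): add — endpoints in different components.
n1–n5 (15): add — endpoints in different components.
Edges rejected before the tree was complete: 0.

0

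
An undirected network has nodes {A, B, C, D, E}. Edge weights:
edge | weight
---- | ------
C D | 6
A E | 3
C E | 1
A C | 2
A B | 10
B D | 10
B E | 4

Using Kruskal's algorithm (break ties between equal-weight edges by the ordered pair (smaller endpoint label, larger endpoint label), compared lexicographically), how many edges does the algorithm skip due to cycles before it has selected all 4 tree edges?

1

Kruskal: consider edges lightest-first.
C E (1): add — endpoints in different components.
A C (2): add — endpoints in different components.
A E (3): skip — A and E already connected.
B E (4): add — endpoints in different components.
C D (6): add — endpoints in different components.
Edges rejected before the tree was complete: 1.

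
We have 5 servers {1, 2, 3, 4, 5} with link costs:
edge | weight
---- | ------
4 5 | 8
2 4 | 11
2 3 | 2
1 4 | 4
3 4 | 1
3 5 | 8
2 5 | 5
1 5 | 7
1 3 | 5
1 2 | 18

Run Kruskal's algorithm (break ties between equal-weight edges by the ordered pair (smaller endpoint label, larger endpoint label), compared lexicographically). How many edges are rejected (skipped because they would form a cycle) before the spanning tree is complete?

1

Sort edges by weight, then run Kruskal:
3 4 (1): add — endpoints in different components.
2 3 (2): add — endpoints in different components.
1 4 (4): add — endpoints in different components.
1 3 (5): skip — 1 and 3 already connected.
2 5 (5): add — endpoints in different components.
Edges rejected before the tree was complete: 1.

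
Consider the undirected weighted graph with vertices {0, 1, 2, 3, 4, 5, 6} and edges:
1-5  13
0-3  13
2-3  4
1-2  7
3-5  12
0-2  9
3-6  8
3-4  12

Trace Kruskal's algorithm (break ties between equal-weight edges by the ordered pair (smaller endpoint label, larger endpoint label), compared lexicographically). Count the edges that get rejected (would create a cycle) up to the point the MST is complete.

Kruskal: consider edges lightest-first.
2-3 (4): add. Components now {0} {1} {2,3} {4} {5} {6}
1-2 (7): add. Components now {0} {1,2,3} {4} {5} {6}
3-6 (8): add. Components now {0} {1,2,3,6} {4} {5}
0-2 (9): add. Components now {0,1,2,3,6} {4} {5}
3-4 (12): add. Components now {0,1,2,3,4,6} {5}
3-5 (12): add. Components now {0,1,2,3,4,5,6}
Edges rejected before the tree was complete: 0.

0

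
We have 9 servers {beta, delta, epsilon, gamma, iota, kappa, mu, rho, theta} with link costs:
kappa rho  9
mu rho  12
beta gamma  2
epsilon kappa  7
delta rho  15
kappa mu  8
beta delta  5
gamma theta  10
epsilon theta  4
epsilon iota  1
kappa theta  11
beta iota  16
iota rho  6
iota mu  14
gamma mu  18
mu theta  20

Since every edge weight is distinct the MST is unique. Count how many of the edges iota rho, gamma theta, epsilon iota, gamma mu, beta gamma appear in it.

4

Kruskal's algorithm — process edges by increasing weight (ties by edge label):
epsilon iota (1): add — endpoints in different components.
beta gamma (2): add — endpoints in different components.
epsilon theta (4): add — endpoints in different components.
beta delta (5): add — endpoints in different components.
iota rho (6): add — endpoints in different components.
epsilon kappa (7): add — endpoints in different components.
kappa mu (8): add — endpoints in different components.
kappa rho (9): skip — kappa and rho already connected.
gamma theta (10): add — endpoints in different components.
MST edge set: {epsilon iota, beta gamma, epsilon theta, beta delta, iota rho, epsilon kappa, kappa mu, gamma theta}.
Of the listed edges, {iota rho, gamma theta, epsilon iota, beta gamma} are in the MST → 4.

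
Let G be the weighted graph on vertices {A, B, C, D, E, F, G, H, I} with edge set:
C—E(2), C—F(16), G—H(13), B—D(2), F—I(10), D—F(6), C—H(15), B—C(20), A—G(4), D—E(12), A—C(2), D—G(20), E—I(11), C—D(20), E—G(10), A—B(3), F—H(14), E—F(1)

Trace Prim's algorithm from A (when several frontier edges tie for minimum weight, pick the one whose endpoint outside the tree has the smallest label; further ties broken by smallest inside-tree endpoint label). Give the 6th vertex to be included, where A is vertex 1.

Prim's algorithm from A:
Step 1: cheapest edge leaving the tree is A—C (2); add C.
Step 2: cheapest edge leaving the tree is C—E (2); add E.
Step 3: cheapest edge leaving the tree is E—F (1); add F.
Step 4: cheapest edge leaving the tree is A—B (3); add B.
Step 5: cheapest edge leaving the tree is B—D (2); add D.
Step 6: cheapest edge leaving the tree is A—G (4); add G.
Step 7: cheapest edge leaving the tree is F—I (10); add I.
Step 8: cheapest edge leaving the tree is G—H (13); add H.
Vertex order: A, C, E, F, B, D, G, I, H. The 6th vertex is D.

D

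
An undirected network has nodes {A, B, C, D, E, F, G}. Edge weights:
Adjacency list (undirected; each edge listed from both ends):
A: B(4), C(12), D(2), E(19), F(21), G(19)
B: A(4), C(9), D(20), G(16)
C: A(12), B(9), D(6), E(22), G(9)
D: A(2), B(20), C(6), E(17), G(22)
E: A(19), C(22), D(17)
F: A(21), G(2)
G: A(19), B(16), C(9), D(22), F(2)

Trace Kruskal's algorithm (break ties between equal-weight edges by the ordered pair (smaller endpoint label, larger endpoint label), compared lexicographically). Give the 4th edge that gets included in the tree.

Kruskal's algorithm — process edges by increasing weight (ties by edge label):
A-D (2): add. Components now {A,D} {B} {C} {E} {F} {G}
F-G (2): add. Components now {A,D} {B} {C} {E} {F,G}
A-B (4): add. Components now {A,B,D} {C} {E} {F,G}
C-D (6): add. Components now {A,B,C,D} {E} {F,G}
B-C (9): skip — B and C already connected.
C-G (9): add. Components now {A,B,C,D,F,G} {E}
A-C (12): skip — A and C already connected.
B-G (16): skip — B and G already connected.
D-E (17): add. Components now {A,B,C,D,E,F,G}
The 4th edge added is C-D.

C-D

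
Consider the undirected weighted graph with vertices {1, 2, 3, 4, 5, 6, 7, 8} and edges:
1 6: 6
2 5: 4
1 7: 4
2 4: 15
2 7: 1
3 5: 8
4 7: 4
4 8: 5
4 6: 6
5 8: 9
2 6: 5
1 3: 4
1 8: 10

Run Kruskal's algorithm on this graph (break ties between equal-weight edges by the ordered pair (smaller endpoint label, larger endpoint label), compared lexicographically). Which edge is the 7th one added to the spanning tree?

Sort edges by weight, then run Kruskal:
2 7 (1): add — endpoints in different components.
1 3 (4): add — endpoints in different components.
1 7 (4): add — endpoints in different components.
2 5 (4): add — endpoints in different components.
4 7 (4): add — endpoints in different components.
2 6 (5): add — endpoints in different components.
4 8 (5): add — endpoints in different components.
The 7th edge added is 4 8.

4-8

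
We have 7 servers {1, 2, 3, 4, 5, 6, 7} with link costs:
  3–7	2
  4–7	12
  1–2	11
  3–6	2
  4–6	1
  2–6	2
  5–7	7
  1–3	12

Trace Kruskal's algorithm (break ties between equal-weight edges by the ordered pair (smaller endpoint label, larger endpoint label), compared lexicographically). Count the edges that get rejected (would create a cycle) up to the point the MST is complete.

0

Kruskal: consider edges lightest-first.
4–6 (1): add — endpoints in different components.
2–6 (2): add — endpoints in different components.
3–6 (2): add — endpoints in different components.
3–7 (2): add — endpoints in different components.
5–7 (7): add — endpoints in different components.
1–2 (11): add — endpoints in different components.
Edges rejected before the tree was complete: 0.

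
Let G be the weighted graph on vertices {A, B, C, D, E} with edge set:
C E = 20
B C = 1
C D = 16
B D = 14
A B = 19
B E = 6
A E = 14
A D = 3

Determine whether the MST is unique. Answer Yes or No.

No

Kruskal: consider edges lightest-first.
B C (1): add. Components now {A} {B,C} {D} {E}
A D (3): add. Components now {A,D} {B,C} {E}
B E (6): add. Components now {A,D} {B,C,E}
A E (14): add. Components now {A,B,C,D,E}
Non-tree edge B D has weight 14, equal to the heaviest edge on its tree cycle — swapping gives another MST of the same weight. Not unique.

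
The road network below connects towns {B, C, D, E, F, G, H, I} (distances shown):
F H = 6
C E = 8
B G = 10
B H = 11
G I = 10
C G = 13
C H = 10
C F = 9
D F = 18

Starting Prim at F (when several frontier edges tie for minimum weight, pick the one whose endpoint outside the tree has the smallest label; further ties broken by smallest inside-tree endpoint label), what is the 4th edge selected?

B-H

Grow the tree from F using Prim:
Step 1: frontier [F H 6, C F 9, D F 18] → take F H (6); add H.
Step 2: frontier [C F 9, D F 18, C H 10, B H 11] → take C F (9); add C.
Step 3: frontier [C E 8, C G 13, D F 18, B H 11] → take C E (8); add E.
Step 4: frontier [C G 13, D F 18, B H 11] → take B H (11); add B.
Step 5: frontier [B G 10, C G 13, D F 18] → take B G (10); add G.
Step 6: frontier [D F 18, G I 10] → take G I (10); add I.
Step 7: frontier [D F 18] → take D F (18); add D.
The 4th edge added is B H.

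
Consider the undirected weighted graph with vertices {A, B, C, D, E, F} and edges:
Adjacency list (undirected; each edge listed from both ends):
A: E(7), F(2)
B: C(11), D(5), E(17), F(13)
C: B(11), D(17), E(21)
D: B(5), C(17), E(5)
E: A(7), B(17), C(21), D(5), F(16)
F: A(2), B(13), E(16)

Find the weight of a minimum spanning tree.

30

Grow the tree from D using Prim:
Step 1: frontier [B D 5, D E 5, C D 17] → take B D (5); add B.
Step 2: frontier [B C 11, B F 13, B E 17, D E 5, C D 17] → take D E (5); add E.
Step 3: frontier [B C 11, B F 13, C D 17, A E 7, E F 16, C E 21] → take A E (7); add A.
Step 4: frontier [A F 2, B C 11, B F 13, C D 17, E F 16, C E 21] → take A F (2); add F.
Step 5: frontier [B C 11, C D 17, C E 21] → take B C (11); add C.
MST edges: B D, D E, A E, A F, B C; total weight 5+5+7+2+11 = 30.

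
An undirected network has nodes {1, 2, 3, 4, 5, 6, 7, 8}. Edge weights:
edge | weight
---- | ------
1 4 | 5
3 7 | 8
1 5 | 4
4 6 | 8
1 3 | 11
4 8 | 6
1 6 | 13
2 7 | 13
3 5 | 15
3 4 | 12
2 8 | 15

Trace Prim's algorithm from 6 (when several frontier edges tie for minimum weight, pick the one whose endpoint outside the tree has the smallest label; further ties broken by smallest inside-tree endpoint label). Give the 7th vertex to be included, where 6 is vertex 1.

Prim, starting at 6.
Step 1: frontier [4 6 8, 1 6 13] → take 4 6 (8); add 4.
Step 2: frontier [1 4 5, 4 8 6, 3 4 12, 1 6 13] → take 1 4 (5); add 1.
Step 3: frontier [1 5 4, 1 3 11, 4 8 6, 3 4 12] → take 1 5 (4); add 5.
Step 4: frontier [1 3 11, 4 8 6, 3 4 12, 3 5 15] → take 4 8 (6); add 8.
Step 5: frontier [1 3 11, 3 4 12, 3 5 15, 2 8 15] → take 1 3 (11); add 3.
Step 6: frontier [3 7 8, 2 8 15] → take 3 7 (8); add 7.
Step 7: frontier [2 7 13, 2 8 15] → take 2 7 (13); add 2.
Vertex order: 6, 4, 1, 5, 8, 3, 7, 2. The 7th vertex is 7.

7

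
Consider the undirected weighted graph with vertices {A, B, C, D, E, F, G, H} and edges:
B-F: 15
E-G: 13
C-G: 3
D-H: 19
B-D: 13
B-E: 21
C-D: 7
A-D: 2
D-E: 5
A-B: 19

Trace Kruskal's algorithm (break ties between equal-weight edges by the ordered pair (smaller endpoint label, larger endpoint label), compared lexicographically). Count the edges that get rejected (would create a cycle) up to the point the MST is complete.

Kruskal's algorithm — process edges by increasing weight (ties by edge label):
A-D (2): add — endpoints in different components.
C-G (3): add — endpoints in different components.
D-E (5): add — endpoints in different components.
C-D (7): add — endpoints in different components.
B-D (13): add — endpoints in different components.
E-G (13): skip — E and G already connected.
B-F (15): add — endpoints in different components.
A-B (19): skip — A and B already connected.
D-H (19): add — endpoints in different components.
Edges rejected before the tree was complete: 2.

2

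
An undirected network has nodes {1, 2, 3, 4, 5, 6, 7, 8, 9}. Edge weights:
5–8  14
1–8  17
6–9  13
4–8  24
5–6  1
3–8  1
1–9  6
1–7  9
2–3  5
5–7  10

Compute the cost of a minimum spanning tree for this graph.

Sort edges by weight, then run Kruskal:
3–8 (1): add — endpoints in different components.
5–6 (1): add — endpoints in different components.
2–3 (5): add — endpoints in different components.
1–9 (6): add — endpoints in different components.
1–7 (9): add — endpoints in different components.
5–7 (10): add — endpoints in different components.
6–9 (13): skip — 6 and 9 already connected.
5–8 (14): add — endpoints in different components.
1–8 (17): skip — 1 and 8 already connected.
4–8 (24): add — endpoints in different components.
MST edges: 3–8, 5–6, 2–3, 1–9, 1–7, 5–7, 5–8, 4–8; total weight 1+1+5+6+9+10+14+24 = 70.

70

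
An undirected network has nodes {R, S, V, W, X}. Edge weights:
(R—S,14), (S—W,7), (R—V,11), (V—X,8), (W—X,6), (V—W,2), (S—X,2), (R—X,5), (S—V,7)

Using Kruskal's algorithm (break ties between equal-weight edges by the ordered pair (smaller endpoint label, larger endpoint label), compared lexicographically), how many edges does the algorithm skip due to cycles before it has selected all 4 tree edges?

0

Kruskal: consider edges lightest-first.
S—X (2): add. Components now {S,X} {R} {V} {W}
V—W (2): add. Components now {S,X} {R} {V,W}
R—X (5): add. Components now {R,S,X} {V,W}
W—X (6): add. Components now {R,S,V,W,X}
Edges rejected before the tree was complete: 0.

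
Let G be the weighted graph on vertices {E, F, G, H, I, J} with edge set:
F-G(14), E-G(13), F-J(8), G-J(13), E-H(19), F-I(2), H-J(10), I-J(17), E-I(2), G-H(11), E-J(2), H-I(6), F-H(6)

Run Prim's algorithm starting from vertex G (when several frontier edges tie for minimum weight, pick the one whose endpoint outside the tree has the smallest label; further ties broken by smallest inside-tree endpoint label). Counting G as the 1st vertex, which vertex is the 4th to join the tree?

I

Prim, starting at G.
Step 1: cheapest edge leaving the tree is G-H (11); add H.
Step 2: cheapest edge leaving the tree is F-H (6); add F.
Step 3: cheapest edge leaving the tree is F-I (2); add I.
Step 4: cheapest edge leaving the tree is E-I (2); add E.
Step 5: cheapest edge leaving the tree is E-J (2); add J.
Vertex order: G, H, F, I, E, J. The 4th vertex is I.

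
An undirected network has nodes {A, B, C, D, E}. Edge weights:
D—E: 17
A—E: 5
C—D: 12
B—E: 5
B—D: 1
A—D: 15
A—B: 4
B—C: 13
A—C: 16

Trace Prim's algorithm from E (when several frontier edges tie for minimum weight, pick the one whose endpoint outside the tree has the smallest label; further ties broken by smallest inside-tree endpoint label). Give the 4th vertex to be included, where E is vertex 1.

Prim's algorithm from E:
Step 1: frontier [A—E 5, B—E 5, D—E 17] → take A—E (5); add A.
Step 2: frontier [A—B 4, A—D 15, A—C 16, B—E 5, D—E 17] → take A—B (4); add B.
Step 3: frontier [A—D 15, A—C 16, B—D 1, B—C 13, D—E 17] → take B—D (1); add D.
Step 4: frontier [A—C 16, B—C 13, C—D 12] → take C—D (12); add C.
Vertex order: E, A, B, D, C. The 4th vertex is D.

D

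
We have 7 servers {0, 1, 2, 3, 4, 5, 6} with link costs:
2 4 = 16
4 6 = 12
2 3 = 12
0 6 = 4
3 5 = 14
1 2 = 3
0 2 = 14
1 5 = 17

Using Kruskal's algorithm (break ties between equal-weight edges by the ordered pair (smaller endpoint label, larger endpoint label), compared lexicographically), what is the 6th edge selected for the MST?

Kruskal's algorithm — process edges by increasing weight (ties by edge label):
1 2 (3): add — endpoints in different components.
0 6 (4): add — endpoints in different components.
2 3 (12): add — endpoints in different components.
4 6 (12): add — endpoints in different components.
0 2 (14): add — endpoints in different components.
3 5 (14): add — endpoints in different components.
The 6th edge added is 3 5.

3-5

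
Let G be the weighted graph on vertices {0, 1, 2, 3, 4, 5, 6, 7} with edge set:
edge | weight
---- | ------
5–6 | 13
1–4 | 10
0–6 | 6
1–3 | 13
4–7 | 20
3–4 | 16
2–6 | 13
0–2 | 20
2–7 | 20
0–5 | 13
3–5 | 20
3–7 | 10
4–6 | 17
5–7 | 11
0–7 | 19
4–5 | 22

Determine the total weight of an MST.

Kruskal's algorithm — process edges by increasing weight (ties by edge label):
0–6 (6): add — endpoints in different components.
1–4 (10): add — endpoints in different components.
3–7 (10): add — endpoints in different components.
5–7 (11): add — endpoints in different components.
0–5 (13): add — endpoints in different components.
1–3 (13): add — endpoints in different components.
2–6 (13): add — endpoints in different components.
MST edges: 0–6, 1–4, 3–7, 5–7, 0–5, 1–3, 2–6; total weight 6+10+10+11+13+13+13 = 76.

76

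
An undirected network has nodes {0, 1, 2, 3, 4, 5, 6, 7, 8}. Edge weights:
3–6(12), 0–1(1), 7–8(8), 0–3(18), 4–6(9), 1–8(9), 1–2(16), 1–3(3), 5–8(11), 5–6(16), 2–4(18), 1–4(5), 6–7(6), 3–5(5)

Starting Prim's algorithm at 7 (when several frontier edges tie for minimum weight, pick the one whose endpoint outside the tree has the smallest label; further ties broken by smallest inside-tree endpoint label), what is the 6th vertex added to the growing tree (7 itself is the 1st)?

3

Prim, starting at 7.
Step 1: cheapest edge leaving the tree is 6–7 (6); add 6.
Step 2: cheapest edge leaving the tree is 7–8 (8); add 8.
Step 3: cheapest edge leaving the tree is 1–8 (9); add 1.
Step 4: cheapest edge leaving the tree is 0–1 (1); add 0.
Step 5: cheapest edge leaving the tree is 1–3 (3); add 3.
Step 6: cheapest edge leaving the tree is 1–4 (5); add 4.
Step 7: cheapest edge leaving the tree is 3–5 (5); add 5.
Step 8: cheapest edge leaving the tree is 1–2 (16); add 2.
Vertex order: 7, 6, 8, 1, 0, 3, 4, 5, 2. The 6th vertex is 3.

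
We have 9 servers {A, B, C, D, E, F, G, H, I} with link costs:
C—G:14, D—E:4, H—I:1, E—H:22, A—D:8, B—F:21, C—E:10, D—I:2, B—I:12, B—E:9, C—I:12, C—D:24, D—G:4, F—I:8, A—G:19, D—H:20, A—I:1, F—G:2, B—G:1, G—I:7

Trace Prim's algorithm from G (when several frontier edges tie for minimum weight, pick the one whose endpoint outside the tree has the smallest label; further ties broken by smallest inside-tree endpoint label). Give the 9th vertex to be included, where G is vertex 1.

Grow the tree from G using Prim:
Step 1: cheapest edge leaving the tree is B—G (1); add B.
Step 2: cheapest edge leaving the tree is F—G (2); add F.
Step 3: cheapest edge leaving the tree is D—G (4); add D.
Step 4: cheapest edge leaving the tree is D—I (2); add I.
Step 5: cheapest edge leaving the tree is A—I (1); add A.
Step 6: cheapest edge leaving the tree is H—I (1); add H.
Step 7: cheapest edge leaving the tree is D—E (4); add E.
Step 8: cheapest edge leaving the tree is C—E (10); add C.
Vertex order: G, B, F, D, I, A, H, E, C. The 9th vertex is C.

C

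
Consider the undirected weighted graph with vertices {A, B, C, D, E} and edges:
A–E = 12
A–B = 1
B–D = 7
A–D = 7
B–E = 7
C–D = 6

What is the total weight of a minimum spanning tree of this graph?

Sort edges by weight, then run Kruskal:
A–B (1): add — endpoints in different components.
C–D (6): add — endpoints in different components.
A–D (7): add — endpoints in different components.
B–D (7): skip — B and D already connected.
B–E (7): add — endpoints in different components.
MST edges: A–B, C–D, A–D, B–E; total weight 1+6+7+7 = 21.

21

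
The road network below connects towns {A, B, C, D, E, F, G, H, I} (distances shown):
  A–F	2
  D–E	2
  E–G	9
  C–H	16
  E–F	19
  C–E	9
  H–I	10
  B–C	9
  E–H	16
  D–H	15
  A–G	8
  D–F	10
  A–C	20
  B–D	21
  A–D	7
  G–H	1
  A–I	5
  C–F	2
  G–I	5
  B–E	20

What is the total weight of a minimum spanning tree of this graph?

33

Grow the tree from C using Prim:
Step 1: cheapest edge leaving the tree is C–F (2); add F.
Step 2: cheapest edge leaving the tree is A–F (2); add A.
Step 3: cheapest edge leaving the tree is A–I (5); add I.
Step 4: cheapest edge leaving the tree is G–I (5); add G.
Step 5: cheapest edge leaving the tree is G–H (1); add H.
Step 6: cheapest edge leaving the tree is A–D (7); add D.
Step 7: cheapest edge leaving the tree is D–E (2); add E.
Step 8: cheapest edge leaving the tree is B–C (9); add B.
MST edges: C–F, A–F, A–I, G–I, G–H, A–D, D–E, B–C; total weight 2+2+5+5+1+7+2+9 = 33.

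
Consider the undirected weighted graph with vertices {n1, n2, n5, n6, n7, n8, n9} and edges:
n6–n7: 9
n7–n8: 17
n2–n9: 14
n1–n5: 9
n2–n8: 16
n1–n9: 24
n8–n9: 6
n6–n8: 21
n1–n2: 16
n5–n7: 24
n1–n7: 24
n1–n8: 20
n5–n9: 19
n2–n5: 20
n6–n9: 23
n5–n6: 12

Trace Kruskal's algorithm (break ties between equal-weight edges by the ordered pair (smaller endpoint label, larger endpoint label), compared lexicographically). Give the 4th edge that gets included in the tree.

n5-n6

Sort edges by weight, then run Kruskal:
n8–n9 (6): add — endpoints in different components.
n1–n5 (9): add — endpoints in different components.
n6–n7 (9): add — endpoints in different components.
n5–n6 (12): add — endpoints in different components.
n2–n9 (14): add — endpoints in different components.
n1–n2 (16): add — endpoints in different components.
The 4th edge added is n5–n6.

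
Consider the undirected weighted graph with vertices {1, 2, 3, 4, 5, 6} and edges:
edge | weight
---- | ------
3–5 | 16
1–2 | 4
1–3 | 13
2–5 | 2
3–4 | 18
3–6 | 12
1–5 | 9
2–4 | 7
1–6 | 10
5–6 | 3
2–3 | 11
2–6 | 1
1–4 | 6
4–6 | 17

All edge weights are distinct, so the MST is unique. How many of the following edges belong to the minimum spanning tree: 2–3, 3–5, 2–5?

Sort edges by weight, then run Kruskal:
2–6 (1): add. Components now {1} {2,6} {3} {4} {5}
2–5 (2): add. Components now {1} {2,5,6} {3} {4}
5–6 (3): skip — 5 and 6 already connected.
1–2 (4): add. Components now {1,2,5,6} {3} {4}
1–4 (6): add. Components now {1,2,4,5,6} {3}
2–4 (7): skip — 2 and 4 already connected.
1–5 (9): skip — 1 and 5 already connected.
1–6 (10): skip — 1 and 6 already connected.
2–3 (11): add. Components now {1,2,3,4,5,6}
MST edge set: {2–6, 2–5, 1–2, 1–4, 2–3}.
Of the listed edges, {2–3, 2–5} are in the MST → 2.

2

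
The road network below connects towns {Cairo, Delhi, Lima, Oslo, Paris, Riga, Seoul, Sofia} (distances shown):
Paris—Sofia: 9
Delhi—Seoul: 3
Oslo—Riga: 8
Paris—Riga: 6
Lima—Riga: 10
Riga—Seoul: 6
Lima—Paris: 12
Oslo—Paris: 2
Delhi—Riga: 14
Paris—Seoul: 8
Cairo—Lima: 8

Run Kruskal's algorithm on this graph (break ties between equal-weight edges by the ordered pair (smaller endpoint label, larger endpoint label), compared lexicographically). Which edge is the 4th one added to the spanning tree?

Sort edges by weight, then run Kruskal:
Oslo—Paris (2): add — endpoints in different components.
Delhi—Seoul (3): add — endpoints in different components.
Paris—Riga (6): add — endpoints in different components.
Riga—Seoul (6): add — endpoints in different components.
Cairo—Lima (8): add — endpoints in different components.
Oslo—Riga (8): skip — Oslo and Riga already connected.
Paris—Seoul (8): skip — Paris and Seoul already connected.
Paris—Sofia (9): add — endpoints in different components.
Lima—Riga (10): add — endpoints in different components.
The 4th edge added is Riga—Seoul.

Riga-Seoul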